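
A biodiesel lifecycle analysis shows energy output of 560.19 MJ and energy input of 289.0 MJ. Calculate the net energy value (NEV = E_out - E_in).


NEV = E_out - E_in
= 560.19 - 289.0
= 271.1900 MJ

271.1900 MJ


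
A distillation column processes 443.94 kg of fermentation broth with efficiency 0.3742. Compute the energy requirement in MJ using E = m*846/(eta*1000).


E = m * 846 / (eta * 1000)
= 443.94 * 846 / (0.3742 * 1000)
= 1003.6698 MJ

1003.6698 MJ


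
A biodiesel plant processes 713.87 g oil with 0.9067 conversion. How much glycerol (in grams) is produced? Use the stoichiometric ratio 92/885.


glycerol = oil * conv * (92/885)
= 713.87 * 0.9067 * 92 / 885
= 67.2864 g

67.2864 g


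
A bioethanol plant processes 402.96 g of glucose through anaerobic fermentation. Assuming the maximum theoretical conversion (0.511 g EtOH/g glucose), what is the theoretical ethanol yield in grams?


Theoretical ethanol yield: m_EtOH = 0.511 * m_glucose
m_EtOH = 0.511 * 402.96 = 205.9126 g

205.9126 g


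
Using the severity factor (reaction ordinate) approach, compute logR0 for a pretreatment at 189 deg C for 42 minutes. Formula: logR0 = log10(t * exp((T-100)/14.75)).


logR0 = log10(t * exp((T - 100) / 14.75))
= log10(42 * exp((189 - 100) / 14.75))
= 4.2437

4.2437


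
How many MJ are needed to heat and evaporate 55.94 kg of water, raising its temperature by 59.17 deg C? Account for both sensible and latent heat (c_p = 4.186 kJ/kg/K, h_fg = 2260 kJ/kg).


E = m_water * (4.186 * dT + 2260) / 1000
= 55.94 * (4.186 * 59.17 + 2260) / 1000
= 140.2799 MJ

140.2799 MJ


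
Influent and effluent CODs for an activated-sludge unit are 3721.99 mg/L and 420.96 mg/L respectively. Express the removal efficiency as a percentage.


eta = (COD_in - COD_out) / COD_in * 100
= (3721.99 - 420.96) / 3721.99 * 100
= 88.6899%

88.6899%


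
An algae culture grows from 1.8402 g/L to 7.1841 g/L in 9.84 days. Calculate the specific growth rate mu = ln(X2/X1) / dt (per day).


mu = ln(X2/X1) / dt
= ln(7.1841/1.8402) / 9.84
= 0.1384 per day

0.1384 per day


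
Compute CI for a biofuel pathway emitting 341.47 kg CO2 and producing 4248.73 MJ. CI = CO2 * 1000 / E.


CI = CO2 * 1000 / E
= 341.47 * 1000 / 4248.73
= 80.3699 g CO2/MJ

80.3699 g CO2/MJ


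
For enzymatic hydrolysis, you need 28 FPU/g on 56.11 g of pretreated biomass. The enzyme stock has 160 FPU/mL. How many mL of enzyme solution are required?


V = dosage * m_sub / activity
V = 28 * 56.11 / 160
V = 9.8193 mL

9.8193 mL


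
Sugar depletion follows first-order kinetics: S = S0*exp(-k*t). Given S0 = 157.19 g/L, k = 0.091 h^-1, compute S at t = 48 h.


S = S0 * exp(-k * t)
S = 157.19 * exp(-0.091 * 48)
S = 1.9926 g/L

1.9926 g/L


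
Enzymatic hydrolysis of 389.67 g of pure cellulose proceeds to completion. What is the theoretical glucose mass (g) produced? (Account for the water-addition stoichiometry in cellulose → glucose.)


glucose = cellulose * 180/162
= 389.67 * 180/162
= 432.9667 g

432.9667 g


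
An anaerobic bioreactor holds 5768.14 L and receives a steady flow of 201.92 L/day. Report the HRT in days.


HRT = V / Q
= 5768.14 / 201.92
= 28.5665 days

28.5665 days


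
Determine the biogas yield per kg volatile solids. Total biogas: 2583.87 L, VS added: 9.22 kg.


Y = V / VS
= 2583.87 / 9.22
= 280.2462 L/kg VS

280.2462 L/kg VS


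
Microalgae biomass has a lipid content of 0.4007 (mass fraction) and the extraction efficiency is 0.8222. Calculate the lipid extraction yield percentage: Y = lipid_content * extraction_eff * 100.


Y = lipid_content * extraction_eff * 100
= 0.4007 * 0.8222 * 100
= 32.9456%

32.9456%


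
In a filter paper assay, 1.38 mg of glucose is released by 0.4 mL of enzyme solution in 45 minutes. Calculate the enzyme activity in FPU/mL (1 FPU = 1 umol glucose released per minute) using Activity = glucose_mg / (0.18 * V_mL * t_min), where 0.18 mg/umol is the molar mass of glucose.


Activity = glucose_mg / (0.18 mg/umol * V_mL * t_min)
= 1.38 / (0.18 * 0.4 * 45)
= 0.4259 FPU/mL

0.4259 FPU/mL


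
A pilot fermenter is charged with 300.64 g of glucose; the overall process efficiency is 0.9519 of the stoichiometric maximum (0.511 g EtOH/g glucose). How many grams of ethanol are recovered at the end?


Actual ethanol: m = 0.511 * 300.64 * 0.9519
m = 146.2376 g

146.2376 g


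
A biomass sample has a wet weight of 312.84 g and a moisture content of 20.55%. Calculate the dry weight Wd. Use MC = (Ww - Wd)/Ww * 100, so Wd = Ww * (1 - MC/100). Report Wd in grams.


Wd = Ww * (1 - MC/100)
= 312.84 * (1 - 20.55/100)
= 248.5514 g

248.5514 g


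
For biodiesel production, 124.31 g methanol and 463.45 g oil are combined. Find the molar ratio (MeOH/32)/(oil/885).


Molar ratio = n_MeOH / n_oil = (MeOH/32) / (oil/885) = (MeOH * 885) / (32 * oil)
= (124.31 * 885) / (32 * 463.45)
= 7.4182

7.4182


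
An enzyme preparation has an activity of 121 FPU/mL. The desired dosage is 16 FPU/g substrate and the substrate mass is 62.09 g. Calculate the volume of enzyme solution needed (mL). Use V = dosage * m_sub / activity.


V = dosage * m_sub / activity
V = 16 * 62.09 / 121
V = 8.2102 mL

8.2102 mL


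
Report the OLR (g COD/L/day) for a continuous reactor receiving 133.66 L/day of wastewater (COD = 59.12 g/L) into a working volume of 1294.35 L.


OLR = Q * S / V
= 133.66 * 59.12 / 1294.35
= 6.1050 g/L/day

6.1050 g/L/day


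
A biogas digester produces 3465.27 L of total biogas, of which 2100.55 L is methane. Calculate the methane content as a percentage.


CH4% = V_CH4 / V_total * 100
= 2100.55 / 3465.27 * 100
= 60.6172%

60.6172%


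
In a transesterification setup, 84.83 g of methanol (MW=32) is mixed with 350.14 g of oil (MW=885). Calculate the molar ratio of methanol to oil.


Molar ratio = n_MeOH / n_oil = (MeOH/32) / (oil/885) = (MeOH * 885) / (32 * oil)
= (84.83 * 885) / (32 * 350.14)
= 6.7004

6.7004


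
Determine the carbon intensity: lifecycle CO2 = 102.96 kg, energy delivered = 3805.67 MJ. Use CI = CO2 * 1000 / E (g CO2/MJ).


CI = CO2 * 1000 / E
= 102.96 * 1000 / 3805.67
= 27.0544 g CO2/MJ

27.0544 g CO2/MJ


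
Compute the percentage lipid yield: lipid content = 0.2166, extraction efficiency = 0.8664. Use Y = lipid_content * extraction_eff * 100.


Y = lipid_content * extraction_eff * 100
= 0.2166 * 0.8664 * 100
= 18.7662%

18.7662%


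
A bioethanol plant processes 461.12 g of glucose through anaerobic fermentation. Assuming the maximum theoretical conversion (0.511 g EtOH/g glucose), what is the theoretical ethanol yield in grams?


Theoretical ethanol yield: m_EtOH = 0.511 * m_glucose
m_EtOH = 0.511 * 461.12 = 235.6323 g

235.6323 g


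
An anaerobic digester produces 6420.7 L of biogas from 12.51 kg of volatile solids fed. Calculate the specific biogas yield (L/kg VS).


Y = V / VS
= 6420.7 / 12.51
= 513.2454 L/kg VS

513.2454 L/kg VS


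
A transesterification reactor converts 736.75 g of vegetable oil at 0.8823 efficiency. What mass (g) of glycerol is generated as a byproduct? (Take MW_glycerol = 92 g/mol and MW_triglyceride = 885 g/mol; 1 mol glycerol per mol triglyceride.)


glycerol = oil * conv * (92/885)
= 736.75 * 0.8823 * 92 / 885
= 67.5742 g

67.5742 g


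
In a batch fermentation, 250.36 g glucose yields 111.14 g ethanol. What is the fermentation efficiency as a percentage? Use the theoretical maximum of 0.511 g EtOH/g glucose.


Fermentation efficiency = (actual / (0.511 * glucose)) * 100
= (111.14 / (0.511 * 250.36)) * 100
= 86.8729%

86.8729%


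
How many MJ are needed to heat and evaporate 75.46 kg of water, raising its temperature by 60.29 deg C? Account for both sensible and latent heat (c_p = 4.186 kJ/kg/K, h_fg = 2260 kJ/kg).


E = m_water * (4.186 * dT + 2260) / 1000
= 75.46 * (4.186 * 60.29 + 2260) / 1000
= 189.5837 MJ

189.5837 MJ


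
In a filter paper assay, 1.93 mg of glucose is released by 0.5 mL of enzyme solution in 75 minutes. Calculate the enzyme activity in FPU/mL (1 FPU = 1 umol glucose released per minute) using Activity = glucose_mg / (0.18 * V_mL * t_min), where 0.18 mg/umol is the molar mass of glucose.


Activity = glucose_mg / (0.18 mg/umol * V_mL * t_min)
= 1.93 / (0.18 * 0.5 * 75)
= 0.2859 FPU/mL

0.2859 FPU/mL


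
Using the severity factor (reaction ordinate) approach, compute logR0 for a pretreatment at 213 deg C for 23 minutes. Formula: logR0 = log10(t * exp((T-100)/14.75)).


logR0 = log10(t * exp((T - 100) / 14.75))
= log10(23 * exp((213 - 100) / 14.75))
= 4.6889

4.6889


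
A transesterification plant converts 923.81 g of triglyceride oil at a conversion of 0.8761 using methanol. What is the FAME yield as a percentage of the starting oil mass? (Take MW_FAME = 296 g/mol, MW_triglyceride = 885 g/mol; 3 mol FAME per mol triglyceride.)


m_FAME = oil * conv * (3 * 296 / 885) = oil * conv * (888/885)
= 923.81 * 0.8761 * 888 / 885
= 812.0935 g
Y = m_FAME / oil * 100 = conv * (888/885) * 100
= 0.8761 * 888 / 885 * 100
= 87.91%

87.91%


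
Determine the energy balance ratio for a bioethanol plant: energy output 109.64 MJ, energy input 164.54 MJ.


EROI = E_out / E_in
= 109.64 / 164.54
= 0.6663

0.6663


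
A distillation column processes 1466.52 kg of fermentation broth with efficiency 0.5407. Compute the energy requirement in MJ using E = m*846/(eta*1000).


E = m * 846 / (eta * 1000)
= 1466.52 * 846 / (0.5407 * 1000)
= 2294.5736 MJ

2294.5736 MJ


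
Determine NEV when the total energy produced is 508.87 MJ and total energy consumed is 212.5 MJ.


NEV = E_out - E_in
= 508.87 - 212.5
= 296.3700 MJ

296.3700 MJ


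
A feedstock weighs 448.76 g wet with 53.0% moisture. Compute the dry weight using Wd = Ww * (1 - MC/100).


Wd = Ww * (1 - MC/100)
= 448.76 * (1 - 53.0/100)
= 210.9172 g

210.9172 g


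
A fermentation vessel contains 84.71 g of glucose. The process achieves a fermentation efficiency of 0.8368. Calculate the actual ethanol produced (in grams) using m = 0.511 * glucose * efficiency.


Actual ethanol: m = 0.511 * 84.71 * 0.8368
m = 36.2224 g

36.2224 g


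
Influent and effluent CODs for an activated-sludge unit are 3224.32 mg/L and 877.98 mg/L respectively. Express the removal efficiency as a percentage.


eta = (COD_in - COD_out) / COD_in * 100
= (3224.32 - 877.98) / 3224.32 * 100
= 72.7701%

72.7701%


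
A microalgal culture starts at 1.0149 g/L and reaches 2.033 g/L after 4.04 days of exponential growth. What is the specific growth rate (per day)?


mu = ln(X2/X1) / dt
= ln(2.033/1.0149) / 4.04
= 0.1720 per day

0.1720 per day


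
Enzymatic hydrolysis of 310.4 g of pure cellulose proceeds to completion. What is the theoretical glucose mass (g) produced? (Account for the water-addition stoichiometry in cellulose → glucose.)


glucose = cellulose * 180/162
= 310.4 * 180/162
= 344.8889 g

344.8889 g


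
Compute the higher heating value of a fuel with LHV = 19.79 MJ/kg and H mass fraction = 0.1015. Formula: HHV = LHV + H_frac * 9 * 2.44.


HHV = LHV + H_frac * 9 * 2.44
= 19.79 + 0.1015 * 9 * 2.44
= 22.0189 MJ/kg

22.0189 MJ/kg


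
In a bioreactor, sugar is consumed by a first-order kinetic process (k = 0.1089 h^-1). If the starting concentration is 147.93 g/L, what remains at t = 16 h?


S = S0 * exp(-k * t)
S = 147.93 * exp(-0.1089 * 16)
S = 25.9025 g/L

25.9025 g/L


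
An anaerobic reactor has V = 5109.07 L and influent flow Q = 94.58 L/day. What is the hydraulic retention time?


HRT = V / Q
= 5109.07 / 94.58
= 54.0185 days

54.0185 days


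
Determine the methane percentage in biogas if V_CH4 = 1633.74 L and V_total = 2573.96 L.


CH4% = V_CH4 / V_total * 100
= 1633.74 / 2573.96 * 100
= 63.4718%

63.4718%


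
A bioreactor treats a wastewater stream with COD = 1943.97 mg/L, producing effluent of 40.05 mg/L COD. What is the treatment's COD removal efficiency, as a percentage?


eta = (COD_in - COD_out) / COD_in * 100
= (1943.97 - 40.05) / 1943.97 * 100
= 97.9398%

97.9398%


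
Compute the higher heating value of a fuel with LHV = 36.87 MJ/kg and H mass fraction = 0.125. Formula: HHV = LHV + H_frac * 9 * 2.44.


HHV = LHV + H_frac * 9 * 2.44
= 36.87 + 0.125 * 9 * 2.44
= 39.6150 MJ/kg

39.6150 MJ/kg


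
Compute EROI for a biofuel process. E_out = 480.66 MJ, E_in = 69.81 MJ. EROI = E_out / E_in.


EROI = E_out / E_in
= 480.66 / 69.81
= 6.8853

6.8853


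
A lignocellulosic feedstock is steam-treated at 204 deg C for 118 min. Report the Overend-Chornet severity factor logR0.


logR0 = log10(t * exp((T - 100) / 14.75))
= log10(118 * exp((204 - 100) / 14.75))
= 5.1340

5.1340


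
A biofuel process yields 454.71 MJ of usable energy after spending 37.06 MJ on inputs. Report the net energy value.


NEV = E_out - E_in
= 454.71 - 37.06
= 417.6500 MJ

417.6500 MJ


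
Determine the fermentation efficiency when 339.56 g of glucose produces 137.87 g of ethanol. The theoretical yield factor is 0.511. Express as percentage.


Fermentation efficiency = (actual / (0.511 * glucose)) * 100
= (137.87 / (0.511 * 339.56)) * 100
= 79.4570%

79.4570%


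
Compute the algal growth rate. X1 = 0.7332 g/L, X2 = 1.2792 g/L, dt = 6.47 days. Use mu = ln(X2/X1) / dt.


mu = ln(X2/X1) / dt
= ln(1.2792/0.7332) / 6.47
= 0.0860 per day

0.0860 per day


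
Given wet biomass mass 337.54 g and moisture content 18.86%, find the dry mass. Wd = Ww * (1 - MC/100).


Wd = Ww * (1 - MC/100)
= 337.54 * (1 - 18.86/100)
= 273.8800 g

273.8800 g


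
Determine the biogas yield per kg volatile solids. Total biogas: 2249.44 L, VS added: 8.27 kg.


Y = V / VS
= 2249.44 / 8.27
= 272.0000 L/kg VS

272.0000 L/kg VS


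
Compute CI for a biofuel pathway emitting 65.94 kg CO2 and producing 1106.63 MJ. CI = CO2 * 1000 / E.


CI = CO2 * 1000 / E
= 65.94 * 1000 / 1106.63
= 59.5863 g CO2/MJ

59.5863 g CO2/MJ


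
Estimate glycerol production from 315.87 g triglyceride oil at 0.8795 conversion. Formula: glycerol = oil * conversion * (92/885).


glycerol = oil * conv * (92/885)
= 315.87 * 0.8795 * 92 / 885
= 28.8794 g

28.8794 g


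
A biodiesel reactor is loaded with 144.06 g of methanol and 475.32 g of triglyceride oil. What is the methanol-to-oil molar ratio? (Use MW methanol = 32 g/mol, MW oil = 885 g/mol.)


Molar ratio = n_MeOH / n_oil = (MeOH/32) / (oil/885) = (MeOH * 885) / (32 * oil)
= (144.06 * 885) / (32 * 475.32)
= 8.3821

8.3821


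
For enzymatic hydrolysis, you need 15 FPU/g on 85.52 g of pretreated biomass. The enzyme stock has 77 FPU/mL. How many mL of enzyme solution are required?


V = dosage * m_sub / activity
V = 15 * 85.52 / 77
V = 16.6597 mL

16.6597 mL


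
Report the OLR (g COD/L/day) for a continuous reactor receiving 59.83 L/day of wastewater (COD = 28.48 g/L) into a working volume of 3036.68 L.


OLR = Q * S / V
= 59.83 * 28.48 / 3036.68
= 0.5611 g/L/day

0.5611 g/L/day


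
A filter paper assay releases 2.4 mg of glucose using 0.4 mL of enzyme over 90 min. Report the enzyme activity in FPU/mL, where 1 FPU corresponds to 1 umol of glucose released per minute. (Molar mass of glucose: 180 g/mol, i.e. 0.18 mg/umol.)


Activity = glucose_mg / (0.18 mg/umol * V_mL * t_min)
= 2.4 / (0.18 * 0.4 * 90)
= 0.3704 FPU/mL

0.3704 FPU/mL


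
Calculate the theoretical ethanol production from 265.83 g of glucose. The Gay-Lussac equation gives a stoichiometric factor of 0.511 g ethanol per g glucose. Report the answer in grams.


Theoretical ethanol yield: m_EtOH = 0.511 * m_glucose
m_EtOH = 0.511 * 265.83 = 135.8391 g

135.8391 g


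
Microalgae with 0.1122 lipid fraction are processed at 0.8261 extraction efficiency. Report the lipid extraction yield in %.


Y = lipid_content * extraction_eff * 100
= 0.1122 * 0.8261 * 100
= 9.2688%

9.2688%


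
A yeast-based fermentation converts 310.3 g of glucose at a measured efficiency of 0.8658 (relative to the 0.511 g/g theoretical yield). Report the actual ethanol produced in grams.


Actual ethanol: m = 0.511 * 310.3 * 0.8658
m = 137.2841 g

137.2841 g


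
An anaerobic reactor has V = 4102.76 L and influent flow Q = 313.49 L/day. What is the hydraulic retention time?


HRT = V / Q
= 4102.76 / 313.49
= 13.0874 days

13.0874 days


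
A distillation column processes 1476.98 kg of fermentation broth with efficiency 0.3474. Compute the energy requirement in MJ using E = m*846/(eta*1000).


E = m * 846 / (eta * 1000)
= 1476.98 * 846 / (0.3474 * 1000)
= 3596.7907 MJ

3596.7907 MJ


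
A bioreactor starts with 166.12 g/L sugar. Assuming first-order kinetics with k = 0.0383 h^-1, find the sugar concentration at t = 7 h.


S = S0 * exp(-k * t)
S = 166.12 * exp(-0.0383 * 7)
S = 127.0538 g/L

127.0538 g/L


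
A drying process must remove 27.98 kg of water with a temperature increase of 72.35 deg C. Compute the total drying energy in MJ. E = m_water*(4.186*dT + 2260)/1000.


E = m_water * (4.186 * dT + 2260) / 1000
= 27.98 * (4.186 * 72.35 + 2260) / 1000
= 71.7087 MJ

71.7087 MJ


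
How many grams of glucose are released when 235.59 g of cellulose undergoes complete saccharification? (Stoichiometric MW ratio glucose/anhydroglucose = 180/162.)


glucose = cellulose * 180/162
= 235.59 * 180/162
= 261.7667 g

261.7667 g


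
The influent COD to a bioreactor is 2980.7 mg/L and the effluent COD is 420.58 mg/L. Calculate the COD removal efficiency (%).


eta = (COD_in - COD_out) / COD_in * 100
= (2980.7 - 420.58) / 2980.7 * 100
= 85.8899%

85.8899%


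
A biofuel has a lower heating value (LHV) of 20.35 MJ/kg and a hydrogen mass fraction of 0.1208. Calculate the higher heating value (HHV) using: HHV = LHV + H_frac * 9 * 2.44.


HHV = LHV + H_frac * 9 * 2.44
= 20.35 + 0.1208 * 9 * 2.44
= 23.0028 MJ/kg

23.0028 MJ/kg


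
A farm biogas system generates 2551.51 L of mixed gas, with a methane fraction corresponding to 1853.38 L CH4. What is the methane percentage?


CH4% = V_CH4 / V_total * 100
= 1853.38 / 2551.51 * 100
= 72.6386%

72.6386%


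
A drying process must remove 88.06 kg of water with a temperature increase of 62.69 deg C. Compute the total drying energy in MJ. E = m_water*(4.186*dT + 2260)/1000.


E = m_water * (4.186 * dT + 2260) / 1000
= 88.06 * (4.186 * 62.69 + 2260) / 1000
= 222.1243 MJ

222.1243 MJ


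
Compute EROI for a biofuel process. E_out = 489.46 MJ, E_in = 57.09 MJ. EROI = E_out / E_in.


EROI = E_out / E_in
= 489.46 / 57.09
= 8.5735

8.5735


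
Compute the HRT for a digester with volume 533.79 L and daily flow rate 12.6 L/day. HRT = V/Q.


HRT = V / Q
= 533.79 / 12.6
= 42.3643 days

42.3643 days


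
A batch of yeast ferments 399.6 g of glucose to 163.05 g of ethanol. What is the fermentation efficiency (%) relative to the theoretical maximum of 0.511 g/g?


Fermentation efficiency = (actual / (0.511 * glucose)) * 100
= (163.05 / (0.511 * 399.6)) * 100
= 79.8499%

79.8499%


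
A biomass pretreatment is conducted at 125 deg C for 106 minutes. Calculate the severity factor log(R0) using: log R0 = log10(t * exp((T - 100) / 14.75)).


logR0 = log10(t * exp((T - 100) / 14.75))
= log10(106 * exp((125 - 100) / 14.75))
= 2.7614

2.7614


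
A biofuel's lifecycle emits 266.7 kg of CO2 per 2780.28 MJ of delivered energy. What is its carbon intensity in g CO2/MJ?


CI = CO2 * 1000 / E
= 266.7 * 1000 / 2780.28
= 95.9256 g CO2/MJ

95.9256 g CO2/MJ


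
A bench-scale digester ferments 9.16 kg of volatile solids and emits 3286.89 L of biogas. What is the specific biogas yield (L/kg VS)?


Y = V / VS
= 3286.89 / 9.16
= 358.8308 L/kg VS

358.8308 L/kg VS


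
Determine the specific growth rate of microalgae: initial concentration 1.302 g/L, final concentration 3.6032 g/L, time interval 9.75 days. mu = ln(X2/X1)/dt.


mu = ln(X2/X1) / dt
= ln(3.6032/1.302) / 9.75
= 0.1044 per day

0.1044 per day


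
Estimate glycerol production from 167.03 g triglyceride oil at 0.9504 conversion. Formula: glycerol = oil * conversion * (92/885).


glycerol = oil * conv * (92/885)
= 167.03 * 0.9504 * 92 / 885
= 16.5023 g

16.5023 g


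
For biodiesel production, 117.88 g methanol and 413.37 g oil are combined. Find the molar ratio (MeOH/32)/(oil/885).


Molar ratio = n_MeOH / n_oil = (MeOH/32) / (oil/885) = (MeOH * 885) / (32 * oil)
= (117.88 * 885) / (32 * 413.37)
= 7.8867

7.8867


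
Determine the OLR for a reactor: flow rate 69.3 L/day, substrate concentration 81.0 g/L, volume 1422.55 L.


OLR = Q * S / V
= 69.3 * 81.0 / 1422.55
= 3.9459 g/L/day

3.9459 g/L/day


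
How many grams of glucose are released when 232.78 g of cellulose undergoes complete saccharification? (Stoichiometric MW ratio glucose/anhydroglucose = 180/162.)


glucose = cellulose * 180/162
= 232.78 * 180/162
= 258.6444 g

258.6444 g


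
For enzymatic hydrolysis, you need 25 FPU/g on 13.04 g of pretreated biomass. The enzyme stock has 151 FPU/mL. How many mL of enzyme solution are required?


V = dosage * m_sub / activity
V = 25 * 13.04 / 151
V = 2.1589 mL

2.1589 mL


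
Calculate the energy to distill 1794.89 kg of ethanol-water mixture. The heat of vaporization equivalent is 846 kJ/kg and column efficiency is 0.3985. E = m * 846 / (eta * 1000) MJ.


E = m * 846 / (eta * 1000)
= 1794.89 * 846 / (0.3985 * 1000)
= 3810.4817 MJ

3810.4817 MJ


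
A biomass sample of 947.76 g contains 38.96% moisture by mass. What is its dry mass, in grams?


Wd = Ww * (1 - MC/100)
= 947.76 * (1 - 38.96/100)
= 578.5127 g

578.5127 g


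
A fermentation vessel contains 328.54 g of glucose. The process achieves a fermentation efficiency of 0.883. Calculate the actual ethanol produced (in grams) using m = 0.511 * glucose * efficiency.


Actual ethanol: m = 0.511 * 328.54 * 0.883
m = 148.2415 g

148.2415 g


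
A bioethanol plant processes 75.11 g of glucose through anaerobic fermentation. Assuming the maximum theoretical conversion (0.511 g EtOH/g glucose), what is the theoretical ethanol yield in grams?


Theoretical ethanol yield: m_EtOH = 0.511 * m_glucose
m_EtOH = 0.511 * 75.11 = 38.3812 g

38.3812 g


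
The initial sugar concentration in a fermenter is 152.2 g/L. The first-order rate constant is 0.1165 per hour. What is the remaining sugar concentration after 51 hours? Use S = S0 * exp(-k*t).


S = S0 * exp(-k * t)
S = 152.2 * exp(-0.1165 * 51)
S = 0.4000 g/L

0.4000 g/L


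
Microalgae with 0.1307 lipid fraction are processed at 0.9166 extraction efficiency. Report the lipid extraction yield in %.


Y = lipid_content * extraction_eff * 100
= 0.1307 * 0.9166 * 100
= 11.9800%

11.9800%


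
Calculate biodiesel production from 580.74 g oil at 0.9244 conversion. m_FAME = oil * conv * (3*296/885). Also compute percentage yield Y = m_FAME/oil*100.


m_FAME = oil * conv * (3 * 296 / 885) = oil * conv * (888/885)
= 580.74 * 0.9244 * 888 / 885
= 538.6558 g
Y = m_FAME / oil * 100 = conv * (888/885) * 100
= 0.9244 * 888 / 885 * 100
= 92.75%

538.6558 g FAME; Y = 92.75%


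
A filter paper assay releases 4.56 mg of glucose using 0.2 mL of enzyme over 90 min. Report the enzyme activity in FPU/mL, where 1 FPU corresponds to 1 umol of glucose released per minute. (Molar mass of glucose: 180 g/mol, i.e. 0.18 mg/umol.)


Activity = glucose_mg / (0.18 mg/umol * V_mL * t_min)
= 4.56 / (0.18 * 0.2 * 90)
= 1.4074 FPU/mL

1.4074 FPU/mL


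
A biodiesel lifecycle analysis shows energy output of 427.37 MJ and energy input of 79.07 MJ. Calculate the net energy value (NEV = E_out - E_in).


NEV = E_out - E_in
= 427.37 - 79.07
= 348.3000 MJ

348.3000 MJ


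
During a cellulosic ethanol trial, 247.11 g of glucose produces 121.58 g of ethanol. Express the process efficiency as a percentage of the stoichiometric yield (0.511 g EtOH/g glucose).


Fermentation efficiency = (actual / (0.511 * glucose)) * 100
= (121.58 / (0.511 * 247.11)) * 100
= 96.2833%

96.2833%


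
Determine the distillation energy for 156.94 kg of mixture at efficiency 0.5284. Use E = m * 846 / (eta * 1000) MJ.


E = m * 846 / (eta * 1000)
= 156.94 * 846 / (0.5284 * 1000)
= 251.2703 MJ

251.2703 MJ


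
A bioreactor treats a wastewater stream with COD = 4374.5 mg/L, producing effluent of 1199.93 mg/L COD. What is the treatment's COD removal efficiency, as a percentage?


eta = (COD_in - COD_out) / COD_in * 100
= (4374.5 - 1199.93) / 4374.5 * 100
= 72.5699%

72.5699%


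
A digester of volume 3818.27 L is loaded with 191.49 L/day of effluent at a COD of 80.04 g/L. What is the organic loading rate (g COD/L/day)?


OLR = Q * S / V
= 191.49 * 80.04 / 3818.27
= 4.0141 g/L/day

4.0141 g/L/day


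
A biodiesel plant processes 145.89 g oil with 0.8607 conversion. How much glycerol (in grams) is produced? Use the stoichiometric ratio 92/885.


glycerol = oil * conv * (92/885)
= 145.89 * 0.8607 * 92 / 885
= 13.0533 g

13.0533 g


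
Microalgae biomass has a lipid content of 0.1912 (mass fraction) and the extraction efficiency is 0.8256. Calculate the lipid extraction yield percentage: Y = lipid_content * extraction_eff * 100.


Y = lipid_content * extraction_eff * 100
= 0.1912 * 0.8256 * 100
= 15.7855%

15.7855%


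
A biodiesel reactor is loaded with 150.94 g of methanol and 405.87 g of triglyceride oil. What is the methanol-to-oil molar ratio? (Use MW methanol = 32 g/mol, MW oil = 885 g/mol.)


Molar ratio = n_MeOH / n_oil = (MeOH/32) / (oil/885) = (MeOH * 885) / (32 * oil)
= (150.94 * 885) / (32 * 405.87)
= 10.2852

10.2852


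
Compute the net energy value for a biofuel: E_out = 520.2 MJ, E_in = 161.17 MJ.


NEV = E_out - E_in
= 520.2 - 161.17
= 359.0300 MJ

359.0300 MJ


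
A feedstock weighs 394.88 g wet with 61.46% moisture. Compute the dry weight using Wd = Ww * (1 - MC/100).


Wd = Ww * (1 - MC/100)
= 394.88 * (1 - 61.46/100)
= 152.1868 g

152.1868 g


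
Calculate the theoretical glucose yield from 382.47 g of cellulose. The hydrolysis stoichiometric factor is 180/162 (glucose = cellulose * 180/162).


glucose = cellulose * 180/162
= 382.47 * 180/162
= 424.9667 g

424.9667 g


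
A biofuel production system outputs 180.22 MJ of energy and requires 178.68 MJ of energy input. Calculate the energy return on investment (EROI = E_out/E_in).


EROI = E_out / E_in
= 180.22 / 178.68
= 1.0086

1.0086


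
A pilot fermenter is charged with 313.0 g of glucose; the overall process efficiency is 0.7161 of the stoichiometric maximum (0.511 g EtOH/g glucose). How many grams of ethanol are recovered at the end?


Actual ethanol: m = 0.511 * 313.0 * 0.7161
m = 114.5352 g

114.5352 g


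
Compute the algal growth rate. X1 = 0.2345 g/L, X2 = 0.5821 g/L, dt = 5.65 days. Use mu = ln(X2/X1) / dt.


mu = ln(X2/X1) / dt
= ln(0.5821/0.2345) / 5.65
= 0.1609 per day

0.1609 per day


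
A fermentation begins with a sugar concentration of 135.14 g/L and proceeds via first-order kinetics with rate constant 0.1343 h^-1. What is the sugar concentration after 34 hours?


S = S0 * exp(-k * t)
S = 135.14 * exp(-0.1343 * 34)
S = 1.4051 g/L

1.4051 g/L


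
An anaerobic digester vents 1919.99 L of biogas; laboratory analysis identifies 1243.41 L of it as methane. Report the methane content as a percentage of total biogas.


CH4% = V_CH4 / V_total * 100
= 1243.41 / 1919.99 * 100
= 64.7613%

64.7613%


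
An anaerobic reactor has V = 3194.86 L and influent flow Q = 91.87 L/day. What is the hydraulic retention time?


HRT = V / Q
= 3194.86 / 91.87
= 34.7759 days

34.7759 days


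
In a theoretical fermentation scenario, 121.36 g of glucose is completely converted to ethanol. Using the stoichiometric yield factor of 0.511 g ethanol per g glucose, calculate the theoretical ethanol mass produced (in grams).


Theoretical ethanol yield: m_EtOH = 0.511 * m_glucose
m_EtOH = 0.511 * 121.36 = 62.0150 g

62.0150 g


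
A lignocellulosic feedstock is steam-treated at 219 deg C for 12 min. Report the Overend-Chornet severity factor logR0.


logR0 = log10(t * exp((T - 100) / 14.75))
= log10(12 * exp((219 - 100) / 14.75))
= 4.5830

4.5830


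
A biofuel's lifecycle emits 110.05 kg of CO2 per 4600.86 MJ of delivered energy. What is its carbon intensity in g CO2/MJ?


CI = CO2 * 1000 / E
= 110.05 * 1000 / 4600.86
= 23.9194 g CO2/MJ

23.9194 g CO2/MJ


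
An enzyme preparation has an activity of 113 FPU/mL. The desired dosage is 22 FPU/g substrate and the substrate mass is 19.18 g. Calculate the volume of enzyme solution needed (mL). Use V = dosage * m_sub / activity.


V = dosage * m_sub / activity
V = 22 * 19.18 / 113
V = 3.7342 mL

3.7342 mL


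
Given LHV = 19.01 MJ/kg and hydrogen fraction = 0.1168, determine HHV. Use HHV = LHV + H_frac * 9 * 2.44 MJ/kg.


HHV = LHV + H_frac * 9 * 2.44
= 19.01 + 0.1168 * 9 * 2.44
= 21.5749 MJ/kg

21.5749 MJ/kg


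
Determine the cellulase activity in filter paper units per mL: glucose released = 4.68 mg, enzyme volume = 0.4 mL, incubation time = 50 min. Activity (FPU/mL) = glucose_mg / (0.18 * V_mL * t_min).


Activity = glucose_mg / (0.18 mg/umol * V_mL * t_min)
= 4.68 / (0.18 * 0.4 * 50)
= 1.3000 FPU/mL

1.3000 FPU/mL


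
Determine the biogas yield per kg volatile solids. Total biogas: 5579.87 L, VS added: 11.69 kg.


Y = V / VS
= 5579.87 / 11.69
= 477.3199 L/kg VS

477.3199 L/kg VS


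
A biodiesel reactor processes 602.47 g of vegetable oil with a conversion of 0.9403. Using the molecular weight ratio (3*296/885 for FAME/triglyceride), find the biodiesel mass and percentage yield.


m_FAME = oil * conv * (3 * 296 / 885) = oil * conv * (888/885)
= 602.47 * 0.9403 * 888 / 885
= 568.4229 g
Y = m_FAME / oil * 100 = conv * (888/885) * 100
= 0.9403 * 888 / 885 * 100
= 94.35%

568.4229 g FAME; Y = 94.35%


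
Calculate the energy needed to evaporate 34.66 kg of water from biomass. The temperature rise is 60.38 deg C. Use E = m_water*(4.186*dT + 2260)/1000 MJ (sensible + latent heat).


E = m_water * (4.186 * dT + 2260) / 1000
= 34.66 * (4.186 * 60.38 + 2260) / 1000
= 87.0919 MJ

87.0919 MJ


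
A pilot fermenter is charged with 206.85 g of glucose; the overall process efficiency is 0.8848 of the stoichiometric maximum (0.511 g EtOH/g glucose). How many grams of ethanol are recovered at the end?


Actual ethanol: m = 0.511 * 206.85 * 0.8848
m = 93.5237 g

93.5237 g


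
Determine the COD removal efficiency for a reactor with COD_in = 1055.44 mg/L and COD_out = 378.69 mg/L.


eta = (COD_in - COD_out) / COD_in * 100
= (1055.44 - 378.69) / 1055.44 * 100
= 64.1202%

64.1202%


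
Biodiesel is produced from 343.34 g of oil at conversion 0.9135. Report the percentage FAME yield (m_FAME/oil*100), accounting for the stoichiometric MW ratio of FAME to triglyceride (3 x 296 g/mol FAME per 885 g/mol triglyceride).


m_FAME = oil * conv * (3 * 296 / 885) = oil * conv * (888/885)
= 343.34 * 0.9135 * 888 / 885
= 314.7043 g
Y = m_FAME / oil * 100 = conv * (888/885) * 100
= 0.9135 * 888 / 885 * 100
= 91.66%

91.66%


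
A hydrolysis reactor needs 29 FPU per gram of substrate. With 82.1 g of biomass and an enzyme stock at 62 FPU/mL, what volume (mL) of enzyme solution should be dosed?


V = dosage * m_sub / activity
V = 29 * 82.1 / 62
V = 38.4016 mL

38.4016 mL


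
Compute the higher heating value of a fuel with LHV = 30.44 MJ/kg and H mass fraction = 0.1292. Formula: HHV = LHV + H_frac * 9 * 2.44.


HHV = LHV + H_frac * 9 * 2.44
= 30.44 + 0.1292 * 9 * 2.44
= 33.2772 MJ/kg

33.2772 MJ/kg


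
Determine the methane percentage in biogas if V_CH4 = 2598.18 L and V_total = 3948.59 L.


CH4% = V_CH4 / V_total * 100
= 2598.18 / 3948.59 * 100
= 65.8002%

65.8002%


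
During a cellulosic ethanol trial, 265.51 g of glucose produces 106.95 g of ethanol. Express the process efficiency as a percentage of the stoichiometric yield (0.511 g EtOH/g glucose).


Fermentation efficiency = (actual / (0.511 * glucose)) * 100
= (106.95 / (0.511 * 265.51)) * 100
= 78.8277%

78.8277%


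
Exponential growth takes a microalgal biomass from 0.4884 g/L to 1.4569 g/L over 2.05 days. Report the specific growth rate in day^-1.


mu = ln(X2/X1) / dt
= ln(1.4569/0.4884) / 2.05
= 0.5331 per day

0.5331 per day


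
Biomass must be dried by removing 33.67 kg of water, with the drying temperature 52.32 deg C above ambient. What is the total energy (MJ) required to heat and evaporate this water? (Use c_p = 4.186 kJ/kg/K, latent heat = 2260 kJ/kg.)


E = m_water * (4.186 * dT + 2260) / 1000
= 33.67 * (4.186 * 52.32 + 2260) / 1000
= 83.4683 MJ

83.4683 MJ


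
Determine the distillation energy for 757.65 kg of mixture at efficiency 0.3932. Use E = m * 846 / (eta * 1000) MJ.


E = m * 846 / (eta * 1000)
= 757.65 * 846 / (0.3932 * 1000)
= 1630.1422 MJ

1630.1422 MJ


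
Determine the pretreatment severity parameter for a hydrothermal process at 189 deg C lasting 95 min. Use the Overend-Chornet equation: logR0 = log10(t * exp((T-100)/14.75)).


logR0 = log10(t * exp((T - 100) / 14.75))
= log10(95 * exp((189 - 100) / 14.75))
= 4.5982

4.5982


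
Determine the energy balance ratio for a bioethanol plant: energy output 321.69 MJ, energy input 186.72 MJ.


EROI = E_out / E_in
= 321.69 / 186.72
= 1.7228

1.7228


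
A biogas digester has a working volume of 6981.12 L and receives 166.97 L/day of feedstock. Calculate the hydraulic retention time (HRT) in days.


HRT = V / Q
= 6981.12 / 166.97
= 41.8106 days

41.8106 days


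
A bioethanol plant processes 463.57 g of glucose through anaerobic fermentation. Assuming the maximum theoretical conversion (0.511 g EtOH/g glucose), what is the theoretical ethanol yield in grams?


Theoretical ethanol yield: m_EtOH = 0.511 * m_glucose
m_EtOH = 0.511 * 463.57 = 236.8843 g

236.8843 g


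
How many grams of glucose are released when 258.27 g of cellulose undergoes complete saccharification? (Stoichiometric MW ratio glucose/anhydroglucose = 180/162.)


glucose = cellulose * 180/162
= 258.27 * 180/162
= 286.9667 g

286.9667 g


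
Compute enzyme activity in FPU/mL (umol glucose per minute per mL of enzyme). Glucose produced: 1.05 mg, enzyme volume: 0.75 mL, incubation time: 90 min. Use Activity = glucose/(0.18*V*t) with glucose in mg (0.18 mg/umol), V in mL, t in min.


Activity = glucose_mg / (0.18 mg/umol * V_mL * t_min)
= 1.05 / (0.18 * 0.75 * 90)
= 0.0864 FPU/mL

0.0864 FPU/mL


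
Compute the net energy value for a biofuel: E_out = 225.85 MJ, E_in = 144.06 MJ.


NEV = E_out - E_in
= 225.85 - 144.06
= 81.7900 MJ

81.7900 MJ


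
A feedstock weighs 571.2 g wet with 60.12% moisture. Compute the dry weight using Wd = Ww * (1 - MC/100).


Wd = Ww * (1 - MC/100)
= 571.2 * (1 - 60.12/100)
= 227.7946 g

227.7946 g


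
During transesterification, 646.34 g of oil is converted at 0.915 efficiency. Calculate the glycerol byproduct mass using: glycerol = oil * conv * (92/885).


glycerol = oil * conv * (92/885)
= 646.34 * 0.915 * 92 / 885
= 61.4790 g

61.4790 g


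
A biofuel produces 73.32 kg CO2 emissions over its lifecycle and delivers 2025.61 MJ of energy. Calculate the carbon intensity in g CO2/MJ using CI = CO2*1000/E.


CI = CO2 * 1000 / E
= 73.32 * 1000 / 2025.61
= 36.1965 g CO2/MJ

36.1965 g CO2/MJ


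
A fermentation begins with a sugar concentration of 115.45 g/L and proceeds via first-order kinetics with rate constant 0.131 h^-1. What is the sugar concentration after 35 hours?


S = S0 * exp(-k * t)
S = 115.45 * exp(-0.131 * 35)
S = 1.1780 g/L

1.1780 g/L


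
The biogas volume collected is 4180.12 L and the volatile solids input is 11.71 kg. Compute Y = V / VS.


Y = V / VS
= 4180.12 / 11.71
= 356.9701 L/kg VS

356.9701 L/kg VS


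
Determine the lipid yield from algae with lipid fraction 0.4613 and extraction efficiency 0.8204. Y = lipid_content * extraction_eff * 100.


Y = lipid_content * extraction_eff * 100
= 0.4613 * 0.8204 * 100
= 37.8451%

37.8451%


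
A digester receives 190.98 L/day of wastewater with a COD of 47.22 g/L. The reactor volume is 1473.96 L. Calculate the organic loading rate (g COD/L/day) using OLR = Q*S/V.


OLR = Q * S / V
= 190.98 * 47.22 / 1473.96
= 6.1183 g/L/day

6.1183 g/L/day


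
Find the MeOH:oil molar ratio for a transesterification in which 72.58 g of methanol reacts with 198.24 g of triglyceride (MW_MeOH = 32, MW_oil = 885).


Molar ratio = n_MeOH / n_oil = (MeOH/32) / (oil/885) = (MeOH * 885) / (32 * oil)
= (72.58 * 885) / (32 * 198.24)
= 10.1256

10.1256


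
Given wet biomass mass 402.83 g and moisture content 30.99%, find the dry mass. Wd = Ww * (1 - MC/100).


Wd = Ww * (1 - MC/100)
= 402.83 * (1 - 30.99/100)
= 277.9930 g

277.9930 g


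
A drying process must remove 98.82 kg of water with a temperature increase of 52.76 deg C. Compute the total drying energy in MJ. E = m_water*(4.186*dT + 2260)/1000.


E = m_water * (4.186 * dT + 2260) / 1000
= 98.82 * (4.186 * 52.76 + 2260) / 1000
= 245.1579 MJ

245.1579 MJ


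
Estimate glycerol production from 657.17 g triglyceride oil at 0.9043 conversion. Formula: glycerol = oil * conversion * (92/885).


glycerol = oil * conv * (92/885)
= 657.17 * 0.9043 * 92 / 885
= 61.7781 g

61.7781 g


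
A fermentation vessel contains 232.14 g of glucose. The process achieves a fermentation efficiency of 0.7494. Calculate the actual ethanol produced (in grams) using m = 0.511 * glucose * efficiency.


Actual ethanol: m = 0.511 * 232.14 * 0.7494
m = 88.8965 g

88.8965 g


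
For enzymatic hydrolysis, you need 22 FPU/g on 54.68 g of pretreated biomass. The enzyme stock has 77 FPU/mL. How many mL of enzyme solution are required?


V = dosage * m_sub / activity
V = 22 * 54.68 / 77
V = 15.6229 mL

15.6229 mL


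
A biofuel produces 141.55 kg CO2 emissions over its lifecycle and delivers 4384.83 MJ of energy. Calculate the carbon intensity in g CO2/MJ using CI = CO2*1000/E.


CI = CO2 * 1000 / E
= 141.55 * 1000 / 4384.83
= 32.2818 g CO2/MJ

32.2818 g CO2/MJ


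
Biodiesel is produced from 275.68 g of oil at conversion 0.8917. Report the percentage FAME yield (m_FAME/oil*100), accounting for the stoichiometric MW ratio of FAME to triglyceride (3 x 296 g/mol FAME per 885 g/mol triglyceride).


m_FAME = oil * conv * (3 * 296 / 885) = oil * conv * (888/885)
= 275.68 * 0.8917 * 888 / 885
= 246.6572 g
Y = m_FAME / oil * 100 = conv * (888/885) * 100
= 0.8917 * 888 / 885 * 100
= 89.47%

89.47%


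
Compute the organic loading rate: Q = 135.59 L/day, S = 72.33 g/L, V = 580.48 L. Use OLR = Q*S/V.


OLR = Q * S / V
= 135.59 * 72.33 / 580.48
= 16.8950 g/L/day

16.8950 g/L/day


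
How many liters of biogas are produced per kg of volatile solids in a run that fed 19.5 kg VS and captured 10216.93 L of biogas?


Y = V / VS
= 10216.93 / 19.5
= 523.9451 L/kg VS

523.9451 L/kg VS


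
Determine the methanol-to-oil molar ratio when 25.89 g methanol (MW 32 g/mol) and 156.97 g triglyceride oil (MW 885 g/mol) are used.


Molar ratio = n_MeOH / n_oil = (MeOH/32) / (oil/885) = (MeOH * 885) / (32 * oil)
= (25.89 * 885) / (32 * 156.97)
= 4.5615

4.5615


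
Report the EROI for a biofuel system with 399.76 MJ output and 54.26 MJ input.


EROI = E_out / E_in
= 399.76 / 54.26
= 7.3675

7.3675


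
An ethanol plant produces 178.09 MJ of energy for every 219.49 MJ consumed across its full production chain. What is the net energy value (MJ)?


NEV = E_out - E_in
= 178.09 - 219.49
= -41.4000 MJ

-41.4000 MJ


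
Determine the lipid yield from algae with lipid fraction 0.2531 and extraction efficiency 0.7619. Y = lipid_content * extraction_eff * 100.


Y = lipid_content * extraction_eff * 100
= 0.2531 * 0.7619 * 100
= 19.2837%

19.2837%


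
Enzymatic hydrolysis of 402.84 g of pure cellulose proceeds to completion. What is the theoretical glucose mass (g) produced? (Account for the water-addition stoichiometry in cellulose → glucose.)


glucose = cellulose * 180/162
= 402.84 * 180/162
= 447.6000 g

447.6000 g
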